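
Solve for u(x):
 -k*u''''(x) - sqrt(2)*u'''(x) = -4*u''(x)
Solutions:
 u(x) = C1 + C2*x + C3*exp(sqrt(2)*x*(sqrt(8*k + 1) - 1)/(2*k)) + C4*exp(-sqrt(2)*x*(sqrt(8*k + 1) + 1)/(2*k))


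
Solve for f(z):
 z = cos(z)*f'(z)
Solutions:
 f(z) = C1 + Integral(z/cos(z), z)


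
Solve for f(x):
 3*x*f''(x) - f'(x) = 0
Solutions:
 f(x) = C1 + C2*x^(4/3)


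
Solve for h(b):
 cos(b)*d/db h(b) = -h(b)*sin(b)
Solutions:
 h(b) = C1*cos(b)


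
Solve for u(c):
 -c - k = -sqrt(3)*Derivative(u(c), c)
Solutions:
 u(c) = C1 + sqrt(3)*c^2/6 + sqrt(3)*c*k/3


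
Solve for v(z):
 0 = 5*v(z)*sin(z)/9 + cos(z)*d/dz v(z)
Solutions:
 v(z) = C1*cos(z)^(5/9)


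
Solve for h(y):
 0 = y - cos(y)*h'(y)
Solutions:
 h(y) = C1 + Integral(y/cos(y), y)


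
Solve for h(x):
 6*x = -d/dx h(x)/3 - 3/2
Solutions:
 h(x) = C1 - 9*x^2 - 9*x/2


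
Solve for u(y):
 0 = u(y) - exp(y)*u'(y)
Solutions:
 u(y) = C1*exp(-exp(-y))


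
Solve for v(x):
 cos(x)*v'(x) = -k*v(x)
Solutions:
 v(x) = C1*exp(k*(log(sin(x) - 1) - log(sin(x) + 1))/2)


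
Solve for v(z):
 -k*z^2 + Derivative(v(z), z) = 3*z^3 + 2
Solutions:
 v(z) = C1 + k*z^3/3 + 3*z^4/4 + 2*z


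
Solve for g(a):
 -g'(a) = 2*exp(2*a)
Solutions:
 g(a) = C1 - exp(2*a)


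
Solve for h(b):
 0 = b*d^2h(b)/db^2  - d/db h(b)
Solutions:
 h(b) = C1 + C2*b^2


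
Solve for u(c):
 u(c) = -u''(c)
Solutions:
 u(c) = C1*sin(c) + C2*cos(c)


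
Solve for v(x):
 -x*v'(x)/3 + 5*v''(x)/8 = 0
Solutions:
 v(x) = C1 + C2*erfi(2*sqrt(15)*x/15)


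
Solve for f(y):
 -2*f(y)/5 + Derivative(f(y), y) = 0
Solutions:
 f(y) = C1*exp(2*y/5)


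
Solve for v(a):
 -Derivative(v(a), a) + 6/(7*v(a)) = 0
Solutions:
 v(a) = -sqrt(C1 + 84*a)/7
 v(a) = sqrt(C1 + 84*a)/7


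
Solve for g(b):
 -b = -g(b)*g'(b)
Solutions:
 g(b) = -sqrt(C1 + b^2)
 g(b) = sqrt(C1 + b^2)


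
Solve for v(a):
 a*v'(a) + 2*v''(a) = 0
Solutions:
 v(a) = C1 + C2*erf(a/2)


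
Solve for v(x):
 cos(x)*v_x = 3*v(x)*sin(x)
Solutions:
 v(x) = C1/cos(x)^3


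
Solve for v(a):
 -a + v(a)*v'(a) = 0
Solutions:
 v(a) = -sqrt(C1 + a^2)
 v(a) = sqrt(C1 + a^2)


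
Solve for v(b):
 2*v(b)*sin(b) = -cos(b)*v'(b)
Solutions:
 v(b) = C1*cos(b)^2


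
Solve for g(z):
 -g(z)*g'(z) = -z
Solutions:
 g(z) = -sqrt(C1 + z^2)
 g(z) = sqrt(C1 + z^2)


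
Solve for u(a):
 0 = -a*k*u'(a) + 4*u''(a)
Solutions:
 u(a) = Piecewise((-sqrt(2)*sqrt(pi)*C1*erf(sqrt(2)*a*sqrt(-k)/4)/sqrt(-k) - C2, (k > 0) | (k < 0)), (-C1*a - C2, True))


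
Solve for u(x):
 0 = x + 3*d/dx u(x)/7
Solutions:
 u(x) = C1 - 7*x^2/6


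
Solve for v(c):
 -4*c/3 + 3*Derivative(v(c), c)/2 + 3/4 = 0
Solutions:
 v(c) = C1 + 4*c^2/9 - c/2


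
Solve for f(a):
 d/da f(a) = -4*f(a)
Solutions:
 f(a) = C1*exp(-4*a)


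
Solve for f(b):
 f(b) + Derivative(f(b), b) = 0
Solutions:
 f(b) = C1*exp(-b)


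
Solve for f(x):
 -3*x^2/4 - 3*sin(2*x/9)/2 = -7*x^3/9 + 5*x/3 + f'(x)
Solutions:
 f(x) = C1 + 7*x^4/36 - x^3/4 - 5*x^2/6 + 27*cos(2*x/9)/4


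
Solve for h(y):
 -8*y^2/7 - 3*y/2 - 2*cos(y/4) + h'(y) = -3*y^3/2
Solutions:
 h(y) = C1 - 3*y^4/8 + 8*y^3/21 + 3*y^2/4 + 8*sin(y/4)


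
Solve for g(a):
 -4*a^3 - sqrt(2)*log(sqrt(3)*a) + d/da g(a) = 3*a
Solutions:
 g(a) = C1 + a^4 + 3*a^2/2 + sqrt(2)*a*log(a) - sqrt(2)*a + sqrt(2)*a*log(3)/2


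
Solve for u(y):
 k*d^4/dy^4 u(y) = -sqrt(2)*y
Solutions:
 u(y) = C1 + C2*y + C3*y^2 + C4*y^3 - sqrt(2)*y^5/(120*k)


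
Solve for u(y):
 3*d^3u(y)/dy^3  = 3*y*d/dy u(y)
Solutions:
 u(y) = C1 + Integral(C2*airyai(y) + C3*airybi(y), y)


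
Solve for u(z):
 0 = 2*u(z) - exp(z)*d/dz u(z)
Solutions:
 u(z) = C1*exp(-2*exp(-z))


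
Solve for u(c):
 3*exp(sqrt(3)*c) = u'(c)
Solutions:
 u(c) = C1 + sqrt(3)*exp(sqrt(3)*c)


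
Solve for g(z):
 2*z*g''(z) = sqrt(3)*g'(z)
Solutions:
 g(z) = C1 + C2*z^(sqrt(3)/2 + 1)


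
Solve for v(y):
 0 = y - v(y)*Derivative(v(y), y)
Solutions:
 v(y) = -sqrt(C1 + y^2)
 v(y) = sqrt(C1 + y^2)


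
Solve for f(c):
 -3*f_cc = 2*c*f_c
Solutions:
 f(c) = C1 + C2*erf(sqrt(3)*c/3)


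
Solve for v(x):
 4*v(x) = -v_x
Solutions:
 v(x) = C1*exp(-4*x)


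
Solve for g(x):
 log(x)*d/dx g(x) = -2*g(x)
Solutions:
 g(x) = C1*exp(-2*li(x))


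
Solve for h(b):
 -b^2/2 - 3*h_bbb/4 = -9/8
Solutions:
 h(b) = C1 + C2*b + C3*b^2 - b^5/90 + b^3/4


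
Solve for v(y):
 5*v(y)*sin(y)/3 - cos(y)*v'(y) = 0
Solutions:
 v(y) = C1/cos(y)^(5/3)


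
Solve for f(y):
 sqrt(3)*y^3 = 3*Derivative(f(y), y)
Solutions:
 f(y) = C1 + sqrt(3)*y^4/12


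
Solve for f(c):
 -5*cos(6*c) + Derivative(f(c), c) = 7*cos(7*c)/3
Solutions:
 f(c) = C1 + 5*sin(6*c)/6 + sin(7*c)/3


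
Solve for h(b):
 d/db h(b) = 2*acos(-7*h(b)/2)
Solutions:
 Integral(1/acos(-7*_y/2), (_y, h(b))) = C1 + 2*b


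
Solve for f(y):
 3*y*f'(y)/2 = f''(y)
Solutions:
 f(y) = C1 + C2*erfi(sqrt(3)*y/2)


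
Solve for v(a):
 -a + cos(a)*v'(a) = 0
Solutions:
 v(a) = C1 + Integral(a/cos(a), a)


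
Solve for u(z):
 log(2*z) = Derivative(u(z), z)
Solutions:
 u(z) = C1 + z*log(z) - z + z*log(2)


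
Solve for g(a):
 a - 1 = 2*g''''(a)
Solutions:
 g(a) = C1 + C2*a + C3*a^2 + C4*a^3 + a^5/240 - a^4/48


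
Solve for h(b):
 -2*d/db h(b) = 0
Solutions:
 h(b) = C1


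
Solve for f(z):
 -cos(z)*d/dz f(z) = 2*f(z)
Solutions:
 f(z) = C1*(sin(z) - 1)/(sin(z) + 1)


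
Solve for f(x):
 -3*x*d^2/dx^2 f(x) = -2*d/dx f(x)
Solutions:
 f(x) = C1 + C2*x^(5/3)


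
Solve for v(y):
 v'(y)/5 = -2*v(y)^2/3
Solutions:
 v(y) = 3/(C1 + 10*y)


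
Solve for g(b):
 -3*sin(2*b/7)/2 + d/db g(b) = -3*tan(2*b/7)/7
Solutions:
 g(b) = C1 + 3*log(cos(2*b/7))/2 - 21*cos(2*b/7)/4


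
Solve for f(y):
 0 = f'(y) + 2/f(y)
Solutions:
 f(y) = -sqrt(C1 - 4*y)
 f(y) = sqrt(C1 - 4*y)


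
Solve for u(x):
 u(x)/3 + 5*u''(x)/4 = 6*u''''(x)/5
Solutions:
 u(x) = C1*exp(-sqrt(3)*x*sqrt(25 + sqrt(1265))/12) + C2*exp(sqrt(3)*x*sqrt(25 + sqrt(1265))/12) + C3*sin(sqrt(3)*x*sqrt(-25 + sqrt(1265))/12) + C4*cos(sqrt(3)*x*sqrt(-25 + sqrt(1265))/12)


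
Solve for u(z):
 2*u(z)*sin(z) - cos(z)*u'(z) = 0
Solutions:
 u(z) = C1/cos(z)^2


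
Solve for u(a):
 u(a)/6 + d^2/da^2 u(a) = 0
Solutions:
 u(a) = C1*sin(sqrt(6)*a/6) + C2*cos(sqrt(6)*a/6)


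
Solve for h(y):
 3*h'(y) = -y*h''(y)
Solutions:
 h(y) = C1 + C2/y^2


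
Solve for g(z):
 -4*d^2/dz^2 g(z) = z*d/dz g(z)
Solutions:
 g(z) = C1 + C2*erf(sqrt(2)*z/4)


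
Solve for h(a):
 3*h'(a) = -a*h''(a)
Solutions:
 h(a) = C1 + C2/a^2


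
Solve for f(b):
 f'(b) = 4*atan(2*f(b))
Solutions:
 Integral(1/atan(2*_y), (_y, f(b))) = C1 + 4*b


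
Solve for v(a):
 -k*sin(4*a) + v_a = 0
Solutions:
 v(a) = C1 - k*cos(4*a)/4


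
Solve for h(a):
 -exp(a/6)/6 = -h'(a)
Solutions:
 h(a) = C1 + exp(a/6)


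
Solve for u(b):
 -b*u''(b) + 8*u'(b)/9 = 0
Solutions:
 u(b) = C1 + C2*b^(17/9)


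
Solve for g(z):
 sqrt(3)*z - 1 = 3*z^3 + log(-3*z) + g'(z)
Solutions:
 g(z) = C1 - 3*z^4/4 + sqrt(3)*z^2/2 - z*log(-z) - z*log(3)


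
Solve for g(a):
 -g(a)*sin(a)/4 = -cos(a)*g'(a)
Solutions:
 g(a) = C1/cos(a)^(1/4)


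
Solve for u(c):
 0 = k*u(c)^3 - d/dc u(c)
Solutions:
 u(c) = -sqrt(2)*sqrt(-1/(C1 + c*k))/2
 u(c) = sqrt(2)*sqrt(-1/(C1 + c*k))/2


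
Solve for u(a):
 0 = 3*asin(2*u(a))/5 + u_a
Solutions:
 Integral(1/asin(2*_y), (_y, u(a))) = C1 - 3*a/5


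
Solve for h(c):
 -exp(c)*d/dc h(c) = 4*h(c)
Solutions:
 h(c) = C1*exp(4*exp(-c))


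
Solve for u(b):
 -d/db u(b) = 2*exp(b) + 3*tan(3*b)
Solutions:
 u(b) = C1 - 2*exp(b) + log(cos(3*b))


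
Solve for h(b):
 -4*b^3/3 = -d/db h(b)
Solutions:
 h(b) = C1 + b^4/3


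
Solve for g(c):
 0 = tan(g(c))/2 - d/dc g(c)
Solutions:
 g(c) = pi - asin(C1*exp(c/2))
 g(c) = asin(C1*exp(c/2))


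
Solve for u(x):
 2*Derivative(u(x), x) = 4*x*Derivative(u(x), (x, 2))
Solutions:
 u(x) = C1 + C2*x^(3/2)


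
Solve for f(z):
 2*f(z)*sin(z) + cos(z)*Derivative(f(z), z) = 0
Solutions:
 f(z) = C1*cos(z)^2


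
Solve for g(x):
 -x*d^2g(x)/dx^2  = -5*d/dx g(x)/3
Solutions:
 g(x) = C1 + C2*x^(8/3)


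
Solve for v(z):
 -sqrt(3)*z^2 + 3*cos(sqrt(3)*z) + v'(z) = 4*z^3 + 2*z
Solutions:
 v(z) = C1 + z^4 + sqrt(3)*z^3/3 + z^2 - sqrt(3)*sin(sqrt(3)*z)


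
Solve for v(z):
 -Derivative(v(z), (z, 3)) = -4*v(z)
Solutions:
 v(z) = C3*exp(2^(2/3)*z) + (C1*sin(2^(2/3)*sqrt(3)*z/2) + C2*cos(2^(2/3)*sqrt(3)*z/2))*exp(-2^(2/3)*z/2)


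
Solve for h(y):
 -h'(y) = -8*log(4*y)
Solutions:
 h(y) = C1 + 8*y*log(y) - 8*y + y*log(65536)


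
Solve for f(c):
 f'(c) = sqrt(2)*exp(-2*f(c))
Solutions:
 f(c) = log(-sqrt(C1 + 2*sqrt(2)*c))
 f(c) = log(C1 + 2*sqrt(2)*c)/2


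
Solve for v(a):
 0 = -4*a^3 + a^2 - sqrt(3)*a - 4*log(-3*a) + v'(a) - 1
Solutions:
 v(a) = C1 + a^4 - a^3/3 + sqrt(3)*a^2/2 + 4*a*log(-a) + a*(-3 + 4*log(3))


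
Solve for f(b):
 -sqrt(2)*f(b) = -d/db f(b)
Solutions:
 f(b) = C1*exp(sqrt(2)*b)


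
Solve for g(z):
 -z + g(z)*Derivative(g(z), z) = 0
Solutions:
 g(z) = -sqrt(C1 + z^2)
 g(z) = sqrt(C1 + z^2)


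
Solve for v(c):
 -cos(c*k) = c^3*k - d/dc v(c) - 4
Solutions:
 v(c) = C1 + c^4*k/4 - 4*c + sin(c*k)/k


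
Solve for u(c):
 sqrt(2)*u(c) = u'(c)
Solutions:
 u(c) = C1*exp(sqrt(2)*c)


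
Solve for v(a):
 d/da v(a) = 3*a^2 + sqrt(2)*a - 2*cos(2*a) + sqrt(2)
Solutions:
 v(a) = C1 + a^3 + sqrt(2)*a^2/2 + sqrt(2)*a - sin(2*a)


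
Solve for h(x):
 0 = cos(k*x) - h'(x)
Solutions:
 h(x) = C1 + sin(k*x)/k


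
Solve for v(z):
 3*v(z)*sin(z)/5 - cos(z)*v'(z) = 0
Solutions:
 v(z) = C1/cos(z)^(3/5)


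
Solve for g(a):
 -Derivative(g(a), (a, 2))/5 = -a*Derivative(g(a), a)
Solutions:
 g(a) = C1 + C2*erfi(sqrt(10)*a/2)


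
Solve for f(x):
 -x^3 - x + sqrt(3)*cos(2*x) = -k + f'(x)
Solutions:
 f(x) = C1 + k*x - x^4/4 - x^2/2 + sqrt(3)*sin(2*x)/2


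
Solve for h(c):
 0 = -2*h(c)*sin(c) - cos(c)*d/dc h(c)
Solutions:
 h(c) = C1*cos(c)^2


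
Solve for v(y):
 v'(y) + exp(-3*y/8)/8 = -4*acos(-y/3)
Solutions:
 v(y) = C1 - 4*y*acos(-y/3) - 4*sqrt(9 - y^2) + exp(-3*y/8)/3


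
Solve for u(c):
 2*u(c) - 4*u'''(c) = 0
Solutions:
 u(c) = C3*exp(2^(2/3)*c/2) + (C1*sin(2^(2/3)*sqrt(3)*c/4) + C2*cos(2^(2/3)*sqrt(3)*c/4))*exp(-2^(2/3)*c/4)


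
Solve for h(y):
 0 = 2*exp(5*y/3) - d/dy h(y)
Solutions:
 h(y) = C1 + 6*exp(5*y/3)/5


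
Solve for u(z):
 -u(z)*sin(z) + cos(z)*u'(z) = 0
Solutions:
 u(z) = C1/cos(z)


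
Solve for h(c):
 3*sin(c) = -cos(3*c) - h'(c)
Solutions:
 h(c) = C1 - sin(3*c)/3 + 3*cos(c)


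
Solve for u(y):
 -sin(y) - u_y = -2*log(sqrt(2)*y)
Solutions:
 u(y) = C1 + 2*y*log(y) - 2*y + y*log(2) + cos(y)


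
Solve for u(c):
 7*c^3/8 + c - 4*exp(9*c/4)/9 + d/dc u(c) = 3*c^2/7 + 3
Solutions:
 u(c) = C1 - 7*c^4/32 + c^3/7 - c^2/2 + 3*c + 16*exp(9*c/4)/81


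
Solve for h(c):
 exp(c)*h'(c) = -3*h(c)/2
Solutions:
 h(c) = C1*exp(3*exp(-c)/2)


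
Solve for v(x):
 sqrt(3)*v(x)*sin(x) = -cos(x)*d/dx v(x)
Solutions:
 v(x) = C1*cos(x)^(sqrt(3))


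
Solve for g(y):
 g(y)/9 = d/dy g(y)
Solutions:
 g(y) = C1*exp(y/9)


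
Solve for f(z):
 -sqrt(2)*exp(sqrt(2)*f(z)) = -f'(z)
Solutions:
 f(z) = sqrt(2)*(2*log(-1/(C1 + sqrt(2)*z)) - log(2))/4


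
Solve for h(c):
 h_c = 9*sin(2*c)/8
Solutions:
 h(c) = C1 - 9*cos(2*c)/16


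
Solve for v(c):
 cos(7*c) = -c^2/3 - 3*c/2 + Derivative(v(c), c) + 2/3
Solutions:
 v(c) = C1 + c^3/9 + 3*c^2/4 - 2*c/3 + sin(7*c)/7


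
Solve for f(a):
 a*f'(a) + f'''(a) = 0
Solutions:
 f(a) = C1 + Integral(C2*airyai(-a) + C3*airybi(-a), a)


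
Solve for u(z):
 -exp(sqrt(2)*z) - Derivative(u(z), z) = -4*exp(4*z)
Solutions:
 u(z) = C1 + exp(4*z) - sqrt(2)*exp(sqrt(2)*z)/2


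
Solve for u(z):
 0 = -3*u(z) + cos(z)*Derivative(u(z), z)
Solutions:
 u(z) = C1*(sin(z) + 1)^(3/2)/(sin(z) - 1)^(3/2)


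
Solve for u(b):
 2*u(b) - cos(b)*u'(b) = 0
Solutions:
 u(b) = C1*(sin(b) + 1)/(sin(b) - 1)


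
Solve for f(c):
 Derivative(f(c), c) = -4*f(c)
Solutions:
 f(c) = C1*exp(-4*c)


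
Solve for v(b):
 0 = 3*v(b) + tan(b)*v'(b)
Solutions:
 v(b) = C1/sin(b)^3


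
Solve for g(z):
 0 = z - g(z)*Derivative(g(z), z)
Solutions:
 g(z) = -sqrt(C1 + z^2)
 g(z) = sqrt(C1 + z^2)


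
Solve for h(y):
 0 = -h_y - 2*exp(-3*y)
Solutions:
 h(y) = C1 + 2*exp(-3*y)/3


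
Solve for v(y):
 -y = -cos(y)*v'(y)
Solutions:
 v(y) = C1 + Integral(y/cos(y), y)


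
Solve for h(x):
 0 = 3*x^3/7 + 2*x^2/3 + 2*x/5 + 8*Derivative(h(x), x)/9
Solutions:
 h(x) = C1 - 27*x^4/224 - x^3/4 - 9*x^2/40


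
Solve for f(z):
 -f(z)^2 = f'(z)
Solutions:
 f(z) = 1/(C1 + z)


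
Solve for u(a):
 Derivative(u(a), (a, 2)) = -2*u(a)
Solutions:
 u(a) = C1*sin(sqrt(2)*a) + C2*cos(sqrt(2)*a)


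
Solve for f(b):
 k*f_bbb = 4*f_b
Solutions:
 f(b) = C1 + C2*exp(-2*b*sqrt(1/k)) + C3*exp(2*b*sqrt(1/k))


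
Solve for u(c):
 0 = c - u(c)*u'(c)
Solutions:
 u(c) = -sqrt(C1 + c^2)
 u(c) = sqrt(C1 + c^2)


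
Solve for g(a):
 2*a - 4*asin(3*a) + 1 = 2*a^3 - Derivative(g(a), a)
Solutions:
 g(a) = C1 + a^4/2 - a^2 + 4*a*asin(3*a) - a + 4*sqrt(1 - 9*a^2)/3


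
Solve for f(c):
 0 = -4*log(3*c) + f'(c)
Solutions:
 f(c) = C1 + 4*c*log(c) - 4*c + c*log(81)


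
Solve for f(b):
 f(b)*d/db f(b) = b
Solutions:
 f(b) = -sqrt(C1 + b^2)
 f(b) = sqrt(C1 + b^2)


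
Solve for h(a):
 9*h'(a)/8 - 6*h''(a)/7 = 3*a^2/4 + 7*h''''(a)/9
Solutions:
 h(a) = C1 + C2*exp(-3*2^(1/3)*a*(-16/(147 + sqrt(23657))^(1/3) + 2^(1/3)*(147 + sqrt(23657))^(1/3))/56)*sin(3*2^(1/3)*sqrt(3)*a*(16/(147 + sqrt(23657))^(1/3) + 2^(1/3)*(147 + sqrt(23657))^(1/3))/56) + C3*exp(-3*2^(1/3)*a*(-16/(147 + sqrt(23657))^(1/3) + 2^(1/3)*(147 + sqrt(23657))^(1/3))/56)*cos(3*2^(1/3)*sqrt(3)*a*(16/(147 + sqrt(23657))^(1/3) + 2^(1/3)*(147 + sqrt(23657))^(1/3))/56) + C4*exp(3*2^(1/3)*a*(-16/(147 + sqrt(23657))^(1/3) + 2^(1/3)*(147 + sqrt(23657))^(1/3))/28) + 2*a^3/9 + 32*a^2/63 + 1024*a/1323


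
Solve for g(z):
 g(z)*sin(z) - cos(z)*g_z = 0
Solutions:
 g(z) = C1/cos(z)


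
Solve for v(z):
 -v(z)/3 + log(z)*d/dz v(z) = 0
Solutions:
 v(z) = C1*exp(li(z)/3)


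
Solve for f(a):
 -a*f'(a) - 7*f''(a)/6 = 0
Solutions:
 f(a) = C1 + C2*erf(sqrt(21)*a/7)


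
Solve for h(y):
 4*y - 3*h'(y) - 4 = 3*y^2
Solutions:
 h(y) = C1 - y^3/3 + 2*y^2/3 - 4*y/3


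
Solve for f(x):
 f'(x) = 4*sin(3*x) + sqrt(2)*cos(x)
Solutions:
 f(x) = C1 + sqrt(2)*sin(x) - 4*cos(3*x)/3


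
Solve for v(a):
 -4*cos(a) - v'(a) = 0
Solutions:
 v(a) = C1 - 4*sin(a)


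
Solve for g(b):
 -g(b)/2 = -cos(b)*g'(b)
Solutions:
 g(b) = C1*(sin(b) + 1)^(1/4)/(sin(b) - 1)^(1/4)


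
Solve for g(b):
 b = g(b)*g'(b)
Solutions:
 g(b) = -sqrt(C1 + b^2)
 g(b) = sqrt(C1 + b^2)


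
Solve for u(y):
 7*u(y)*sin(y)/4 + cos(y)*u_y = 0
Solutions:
 u(y) = C1*cos(y)^(7/4)


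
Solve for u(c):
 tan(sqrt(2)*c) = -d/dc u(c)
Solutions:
 u(c) = C1 + sqrt(2)*log(cos(sqrt(2)*c))/2


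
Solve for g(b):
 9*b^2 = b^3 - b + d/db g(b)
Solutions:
 g(b) = C1 - b^4/4 + 3*b^3 + b^2/2


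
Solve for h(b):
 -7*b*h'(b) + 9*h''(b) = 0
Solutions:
 h(b) = C1 + C2*erfi(sqrt(14)*b/6)


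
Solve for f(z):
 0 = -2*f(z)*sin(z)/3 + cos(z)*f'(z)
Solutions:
 f(z) = C1/cos(z)^(2/3)


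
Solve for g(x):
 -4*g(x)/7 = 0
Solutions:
 g(x) = 0


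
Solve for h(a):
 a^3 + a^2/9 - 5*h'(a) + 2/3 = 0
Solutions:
 h(a) = C1 + a^4/20 + a^3/135 + 2*a/15


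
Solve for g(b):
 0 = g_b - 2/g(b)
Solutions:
 g(b) = -sqrt(C1 + 4*b)
 g(b) = sqrt(C1 + 4*b)


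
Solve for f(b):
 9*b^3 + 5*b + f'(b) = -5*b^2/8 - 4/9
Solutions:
 f(b) = C1 - 9*b^4/4 - 5*b^3/24 - 5*b^2/2 - 4*b/9


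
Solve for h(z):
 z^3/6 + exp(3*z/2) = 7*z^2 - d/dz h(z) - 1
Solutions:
 h(z) = C1 - z^4/24 + 7*z^3/3 - z - 2*exp(3*z/2)/3


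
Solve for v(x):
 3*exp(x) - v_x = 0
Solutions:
 v(x) = C1 + 3*exp(x)


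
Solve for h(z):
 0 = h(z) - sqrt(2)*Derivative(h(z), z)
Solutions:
 h(z) = C1*exp(sqrt(2)*z/2)


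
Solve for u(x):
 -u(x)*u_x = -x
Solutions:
 u(x) = -sqrt(C1 + x^2)
 u(x) = sqrt(C1 + x^2)


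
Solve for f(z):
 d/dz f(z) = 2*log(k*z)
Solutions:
 f(z) = C1 + 2*z*log(k*z) - 2*z


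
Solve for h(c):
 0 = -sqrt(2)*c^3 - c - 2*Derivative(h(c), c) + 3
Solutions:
 h(c) = C1 - sqrt(2)*c^4/8 - c^2/4 + 3*c/2


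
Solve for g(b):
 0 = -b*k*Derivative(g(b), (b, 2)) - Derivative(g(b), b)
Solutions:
 g(b) = C1 + b^(((re(k) - 1)*re(k) + im(k)^2)/(re(k)^2 + im(k)^2))*(C2*sin(log(b)*Abs(im(k))/(re(k)^2 + im(k)^2)) + C3*cos(log(b)*im(k)/(re(k)^2 + im(k)^2)))


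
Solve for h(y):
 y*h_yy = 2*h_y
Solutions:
 h(y) = C1 + C2*y^3


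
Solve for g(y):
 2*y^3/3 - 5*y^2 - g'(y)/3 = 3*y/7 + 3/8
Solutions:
 g(y) = C1 + y^4/2 - 5*y^3 - 9*y^2/14 - 9*y/8


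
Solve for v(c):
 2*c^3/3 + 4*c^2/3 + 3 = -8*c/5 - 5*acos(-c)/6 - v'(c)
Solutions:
 v(c) = C1 - c^4/6 - 4*c^3/9 - 4*c^2/5 - 5*c*acos(-c)/6 - 3*c - 5*sqrt(1 - c^2)/6


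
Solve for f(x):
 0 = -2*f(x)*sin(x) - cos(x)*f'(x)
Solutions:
 f(x) = C1*cos(x)^2


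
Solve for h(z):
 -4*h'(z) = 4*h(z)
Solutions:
 h(z) = C1*exp(-z)


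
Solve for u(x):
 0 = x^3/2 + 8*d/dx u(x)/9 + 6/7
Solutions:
 u(x) = C1 - 9*x^4/64 - 27*x/28


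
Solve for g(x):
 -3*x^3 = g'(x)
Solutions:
 g(x) = C1 - 3*x^4/4


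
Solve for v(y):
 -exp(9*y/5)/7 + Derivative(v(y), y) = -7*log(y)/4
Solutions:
 v(y) = C1 - 7*y*log(y)/4 + 7*y/4 + 5*exp(9*y/5)/63


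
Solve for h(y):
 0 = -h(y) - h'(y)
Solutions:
 h(y) = C1*exp(-y)


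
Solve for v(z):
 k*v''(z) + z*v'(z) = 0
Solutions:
 v(z) = C1 + C2*sqrt(k)*erf(sqrt(2)*z*sqrt(1/k)/2)


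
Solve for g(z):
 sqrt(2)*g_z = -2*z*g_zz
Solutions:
 g(z) = C1 + C2*z^(1 - sqrt(2)/2)


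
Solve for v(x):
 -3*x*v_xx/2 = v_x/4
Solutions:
 v(x) = C1 + C2*x^(5/6)


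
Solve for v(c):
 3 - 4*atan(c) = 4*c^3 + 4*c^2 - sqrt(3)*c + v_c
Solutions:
 v(c) = C1 - c^4 - 4*c^3/3 + sqrt(3)*c^2/2 - 4*c*atan(c) + 3*c + 2*log(c^2 + 1)


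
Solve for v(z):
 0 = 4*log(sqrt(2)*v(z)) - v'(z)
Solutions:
 -Integral(1/(2*log(_y) + log(2)), (_y, v(z)))/2 = C1 - z


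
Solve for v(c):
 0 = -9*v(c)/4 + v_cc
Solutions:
 v(c) = C1*exp(-3*c/2) + C2*exp(3*c/2)


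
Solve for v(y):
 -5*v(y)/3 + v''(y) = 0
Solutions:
 v(y) = C1*exp(-sqrt(15)*y/3) + C2*exp(sqrt(15)*y/3)


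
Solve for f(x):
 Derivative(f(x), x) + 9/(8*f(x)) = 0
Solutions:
 f(x) = -sqrt(C1 - 9*x)/2
 f(x) = sqrt(C1 - 9*x)/2


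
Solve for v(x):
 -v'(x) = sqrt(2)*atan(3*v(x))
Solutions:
 Integral(1/atan(3*_y), (_y, v(x))) = C1 - sqrt(2)*x


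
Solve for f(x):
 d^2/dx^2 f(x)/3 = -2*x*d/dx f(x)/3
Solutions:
 f(x) = C1 + C2*erf(x)


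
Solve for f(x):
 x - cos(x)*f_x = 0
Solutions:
 f(x) = C1 + Integral(x/cos(x), x)


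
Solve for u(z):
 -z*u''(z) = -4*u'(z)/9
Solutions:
 u(z) = C1 + C2*z^(13/9)


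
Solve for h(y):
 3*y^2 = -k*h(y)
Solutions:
 h(y) = -3*y^2/k


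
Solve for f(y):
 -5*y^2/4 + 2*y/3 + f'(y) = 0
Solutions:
 f(y) = C1 + 5*y^3/12 - y^2/3


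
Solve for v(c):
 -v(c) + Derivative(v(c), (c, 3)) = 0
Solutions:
 v(c) = C3*exp(c) + (C1*sin(sqrt(3)*c/2) + C2*cos(sqrt(3)*c/2))*exp(-c/2)


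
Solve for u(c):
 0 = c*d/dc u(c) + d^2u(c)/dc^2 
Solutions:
 u(c) = C1 + C2*erf(sqrt(2)*c/2)


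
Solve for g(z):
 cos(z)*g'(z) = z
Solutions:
 g(z) = C1 + Integral(z/cos(z), z)


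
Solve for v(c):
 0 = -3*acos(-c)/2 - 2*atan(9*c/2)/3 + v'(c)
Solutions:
 v(c) = C1 + 3*c*acos(-c)/2 + 2*c*atan(9*c/2)/3 + 3*sqrt(1 - c^2)/2 - 2*log(81*c^2 + 4)/27


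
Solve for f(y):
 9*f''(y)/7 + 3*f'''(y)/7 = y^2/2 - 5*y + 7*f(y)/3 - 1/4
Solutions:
 f(y) = C1*exp(-y*(18^(1/3)/(2*(7*sqrt(13) + 31)^(1/3)) + 12^(1/3)*(7*sqrt(13) + 31)^(1/3)/12 + 1))*sin(2^(1/3)*3^(1/6)*y*(-2^(1/3)*3^(2/3)*(7*sqrt(13) + 31)^(1/3) + 18/(7*sqrt(13) + 31)^(1/3))/12) + C2*exp(-y*(18^(1/3)/(2*(7*sqrt(13) + 31)^(1/3)) + 12^(1/3)*(7*sqrt(13) + 31)^(1/3)/12 + 1))*cos(2^(1/3)*3^(1/6)*y*(-2^(1/3)*3^(2/3)*(7*sqrt(13) + 31)^(1/3) + 18/(7*sqrt(13) + 31)^(1/3))/12) + C3*exp(y*(-1 + 18^(1/3)/(7*sqrt(13) + 31)^(1/3) + 12^(1/3)*(7*sqrt(13) + 31)^(1/3)/6)) - 3*y^2/14 + 15*y/7 - 177/1372


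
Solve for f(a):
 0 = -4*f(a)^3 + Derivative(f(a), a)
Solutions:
 f(a) = -sqrt(2)*sqrt(-1/(C1 + 4*a))/2
 f(a) = sqrt(2)*sqrt(-1/(C1 + 4*a))/2


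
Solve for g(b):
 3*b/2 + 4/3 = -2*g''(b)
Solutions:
 g(b) = C1 + C2*b - b^3/8 - b^2/3


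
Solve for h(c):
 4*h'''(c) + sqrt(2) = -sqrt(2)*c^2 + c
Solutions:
 h(c) = C1 + C2*c + C3*c^2 - sqrt(2)*c^5/240 + c^4/96 - sqrt(2)*c^3/24


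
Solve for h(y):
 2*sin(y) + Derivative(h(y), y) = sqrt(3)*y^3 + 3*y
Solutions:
 h(y) = C1 + sqrt(3)*y^4/4 + 3*y^2/2 + 2*cos(y)


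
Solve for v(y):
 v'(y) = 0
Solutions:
 v(y) = C1


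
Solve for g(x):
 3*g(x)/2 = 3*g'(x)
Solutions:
 g(x) = C1*exp(x/2)


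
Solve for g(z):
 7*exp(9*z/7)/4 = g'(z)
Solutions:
 g(z) = C1 + 49*exp(9*z/7)/36


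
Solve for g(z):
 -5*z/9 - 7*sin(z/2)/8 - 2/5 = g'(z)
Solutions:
 g(z) = C1 - 5*z^2/18 - 2*z/5 + 7*cos(z/2)/4


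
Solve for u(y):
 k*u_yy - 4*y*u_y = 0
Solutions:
 u(y) = C1 + C2*erf(sqrt(2)*y*sqrt(-1/k))/sqrt(-1/k)


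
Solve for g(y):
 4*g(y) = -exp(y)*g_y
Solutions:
 g(y) = C1*exp(4*exp(-y))


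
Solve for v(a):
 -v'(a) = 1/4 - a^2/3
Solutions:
 v(a) = C1 + a^3/9 - a/4


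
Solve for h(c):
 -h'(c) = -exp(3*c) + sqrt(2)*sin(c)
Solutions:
 h(c) = C1 + exp(3*c)/3 + sqrt(2)*cos(c)


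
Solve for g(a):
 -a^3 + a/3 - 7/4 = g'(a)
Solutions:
 g(a) = C1 - a^4/4 + a^2/6 - 7*a/4


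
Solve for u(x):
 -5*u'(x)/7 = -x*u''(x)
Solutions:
 u(x) = C1 + C2*x^(12/7)


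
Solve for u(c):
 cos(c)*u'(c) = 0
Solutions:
 u(c) = C1


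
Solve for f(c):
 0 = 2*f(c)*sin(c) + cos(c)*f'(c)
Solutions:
 f(c) = C1*cos(c)^2


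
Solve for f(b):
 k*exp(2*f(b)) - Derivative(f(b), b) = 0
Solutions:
 f(b) = log(-sqrt(-1/(C1 + b*k))) - log(2)/2
 f(b) = log(-1/(C1 + b*k))/2 - log(2)/2


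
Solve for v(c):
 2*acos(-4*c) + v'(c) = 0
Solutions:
 v(c) = C1 - 2*c*acos(-4*c) - sqrt(1 - 16*c^2)/2


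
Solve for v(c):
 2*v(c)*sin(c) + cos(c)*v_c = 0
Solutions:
 v(c) = C1*cos(c)^2


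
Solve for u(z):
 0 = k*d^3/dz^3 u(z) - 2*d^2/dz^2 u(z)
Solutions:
 u(z) = C1 + C2*z + C3*exp(2*z/k)


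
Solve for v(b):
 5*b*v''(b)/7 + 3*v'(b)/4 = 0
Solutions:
 v(b) = C1 + C2/b^(1/20)


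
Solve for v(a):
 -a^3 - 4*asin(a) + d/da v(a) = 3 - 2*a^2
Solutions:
 v(a) = C1 + a^4/4 - 2*a^3/3 + 4*a*asin(a) + 3*a + 4*sqrt(1 - a^2)


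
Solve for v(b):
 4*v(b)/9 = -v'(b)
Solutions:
 v(b) = C1*exp(-4*b/9)


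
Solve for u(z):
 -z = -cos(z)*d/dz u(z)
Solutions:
 u(z) = C1 + Integral(z/cos(z), z)


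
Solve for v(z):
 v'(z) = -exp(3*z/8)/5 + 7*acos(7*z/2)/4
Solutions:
 v(z) = C1 + 7*z*acos(7*z/2)/4 - sqrt(4 - 49*z^2)/4 - 8*exp(3*z/8)/15


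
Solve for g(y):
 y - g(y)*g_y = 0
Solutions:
 g(y) = -sqrt(C1 + y^2)
 g(y) = sqrt(C1 + y^2)


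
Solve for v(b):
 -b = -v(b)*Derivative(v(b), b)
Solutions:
 v(b) = -sqrt(C1 + b^2)
 v(b) = sqrt(C1 + b^2)


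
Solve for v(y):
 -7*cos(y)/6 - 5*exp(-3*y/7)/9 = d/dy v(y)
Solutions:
 v(y) = C1 - 7*sin(y)/6 + 35*exp(-3*y/7)/27


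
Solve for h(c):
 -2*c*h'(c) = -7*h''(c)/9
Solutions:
 h(c) = C1 + C2*erfi(3*sqrt(7)*c/7)


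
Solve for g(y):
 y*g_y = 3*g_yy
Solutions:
 g(y) = C1 + C2*erfi(sqrt(6)*y/6)


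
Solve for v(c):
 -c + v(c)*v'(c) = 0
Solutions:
 v(c) = -sqrt(C1 + c^2)
 v(c) = sqrt(C1 + c^2)


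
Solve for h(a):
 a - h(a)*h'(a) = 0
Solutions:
 h(a) = -sqrt(C1 + a^2)
 h(a) = sqrt(C1 + a^2)


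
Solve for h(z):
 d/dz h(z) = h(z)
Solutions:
 h(z) = C1*exp(z)


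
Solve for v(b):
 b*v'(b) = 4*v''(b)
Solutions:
 v(b) = C1 + C2*erfi(sqrt(2)*b/4)


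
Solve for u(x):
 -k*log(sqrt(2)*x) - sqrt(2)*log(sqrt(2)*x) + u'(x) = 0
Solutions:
 u(x) = C1 + k*x*log(x) - k*x + k*x*log(2)/2 + sqrt(2)*x*log(x) - sqrt(2)*x + sqrt(2)*x*log(2)/2


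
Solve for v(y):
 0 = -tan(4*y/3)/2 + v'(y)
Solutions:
 v(y) = C1 - 3*log(cos(4*y/3))/8


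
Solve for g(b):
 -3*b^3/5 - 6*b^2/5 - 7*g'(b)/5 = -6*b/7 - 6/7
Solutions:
 g(b) = C1 - 3*b^4/28 - 2*b^3/7 + 15*b^2/49 + 30*b/49


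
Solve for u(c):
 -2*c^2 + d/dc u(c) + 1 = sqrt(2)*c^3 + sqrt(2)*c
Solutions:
 u(c) = C1 + sqrt(2)*c^4/4 + 2*c^3/3 + sqrt(2)*c^2/2 - c


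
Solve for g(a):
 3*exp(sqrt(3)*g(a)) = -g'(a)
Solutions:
 g(a) = sqrt(3)*(2*log(1/(C1 + 3*a)) - log(3))/6


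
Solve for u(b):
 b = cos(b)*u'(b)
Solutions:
 u(b) = C1 + Integral(b/cos(b), b)


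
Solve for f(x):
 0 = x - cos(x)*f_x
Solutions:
 f(x) = C1 + Integral(x/cos(x), x)


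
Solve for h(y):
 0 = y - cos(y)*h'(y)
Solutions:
 h(y) = C1 + Integral(y/cos(y), y)


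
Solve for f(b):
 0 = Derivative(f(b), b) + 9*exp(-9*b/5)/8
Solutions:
 f(b) = C1 + 5*exp(-9*b/5)/8


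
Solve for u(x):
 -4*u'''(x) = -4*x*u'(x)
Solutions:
 u(x) = C1 + Integral(C2*airyai(x) + C3*airybi(x), x)


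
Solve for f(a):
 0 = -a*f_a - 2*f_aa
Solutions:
 f(a) = C1 + C2*erf(a/2)


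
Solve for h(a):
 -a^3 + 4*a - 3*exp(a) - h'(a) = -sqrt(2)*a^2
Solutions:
 h(a) = C1 - a^4/4 + sqrt(2)*a^3/3 + 2*a^2 - 3*exp(a)


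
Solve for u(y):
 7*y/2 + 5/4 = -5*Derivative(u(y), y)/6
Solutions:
 u(y) = C1 - 21*y^2/10 - 3*y/2


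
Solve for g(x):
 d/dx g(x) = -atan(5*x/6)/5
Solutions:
 g(x) = C1 - x*atan(5*x/6)/5 + 3*log(25*x^2 + 36)/25


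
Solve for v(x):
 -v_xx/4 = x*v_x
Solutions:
 v(x) = C1 + C2*erf(sqrt(2)*x)


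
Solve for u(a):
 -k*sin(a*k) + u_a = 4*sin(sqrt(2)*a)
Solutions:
 u(a) = C1 - 2*sqrt(2)*cos(sqrt(2)*a) - cos(a*k)


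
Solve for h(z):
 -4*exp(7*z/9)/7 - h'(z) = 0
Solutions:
 h(z) = C1 - 36*exp(7*z/9)/49


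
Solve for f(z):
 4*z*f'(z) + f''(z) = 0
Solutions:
 f(z) = C1 + C2*erf(sqrt(2)*z)


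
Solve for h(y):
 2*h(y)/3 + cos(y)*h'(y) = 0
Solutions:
 h(y) = C1*(sin(y) - 1)^(1/3)/(sin(y) + 1)^(1/3)


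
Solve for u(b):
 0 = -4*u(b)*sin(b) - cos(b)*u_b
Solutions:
 u(b) = C1*cos(b)^4


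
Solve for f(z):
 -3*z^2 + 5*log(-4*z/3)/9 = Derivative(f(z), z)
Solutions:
 f(z) = C1 - z^3 + 5*z*log(-z)/9 + 5*z*(-log(3) - 1 + 2*log(2))/9


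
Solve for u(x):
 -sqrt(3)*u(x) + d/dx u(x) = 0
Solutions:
 u(x) = C1*exp(sqrt(3)*x)


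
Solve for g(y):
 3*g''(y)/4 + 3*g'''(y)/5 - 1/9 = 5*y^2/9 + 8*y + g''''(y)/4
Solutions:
 g(y) = C1 + C2*y + C3*exp(y*(6 - sqrt(111))/5) + C4*exp(y*(6 + sqrt(111))/5) + 5*y^4/81 + 128*y^3/81 - 1406*y^2/405


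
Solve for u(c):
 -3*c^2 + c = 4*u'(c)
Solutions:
 u(c) = C1 - c^3/4 + c^2/8


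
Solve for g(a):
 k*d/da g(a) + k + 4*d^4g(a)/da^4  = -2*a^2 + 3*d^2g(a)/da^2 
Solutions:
 g(a) = C1 + C2*exp(-a*((k + sqrt(k^2 - 1))^(1/3) + (k + sqrt(k^2 - 1))^(-1/3))/2) + C3*exp(a*((k + sqrt(k^2 - 1))^(1/3)/4 - sqrt(3)*I*(k + sqrt(k^2 - 1))^(1/3)/4 - 1/((-1 + sqrt(3)*I)*(k + sqrt(k^2 - 1))^(1/3)))) + C4*exp(a*((k + sqrt(k^2 - 1))^(1/3)/4 + sqrt(3)*I*(k + sqrt(k^2 - 1))^(1/3)/4 + 1/((1 + sqrt(3)*I)*(k + sqrt(k^2 - 1))^(1/3)))) - 2*a^3/(3*k) - 6*a^2/k^2 - a - 36*a/k^3


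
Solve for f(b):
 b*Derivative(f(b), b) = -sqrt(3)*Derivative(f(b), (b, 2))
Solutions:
 f(b) = C1 + C2*erf(sqrt(2)*3^(3/4)*b/6)


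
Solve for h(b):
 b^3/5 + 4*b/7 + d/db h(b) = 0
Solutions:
 h(b) = C1 - b^4/20 - 2*b^2/7


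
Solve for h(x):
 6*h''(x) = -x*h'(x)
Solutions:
 h(x) = C1 + C2*erf(sqrt(3)*x/6)


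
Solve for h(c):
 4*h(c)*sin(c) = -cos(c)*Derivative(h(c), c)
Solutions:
 h(c) = C1*cos(c)^4


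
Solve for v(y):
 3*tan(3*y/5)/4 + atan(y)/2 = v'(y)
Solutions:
 v(y) = C1 + y*atan(y)/2 - log(y^2 + 1)/4 - 5*log(cos(3*y/5))/4


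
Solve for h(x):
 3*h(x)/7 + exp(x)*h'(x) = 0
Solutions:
 h(x) = C1*exp(3*exp(-x)/7)


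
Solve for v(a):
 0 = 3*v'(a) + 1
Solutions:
 v(a) = C1 - a/3


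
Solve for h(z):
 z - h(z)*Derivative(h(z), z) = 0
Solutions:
 h(z) = -sqrt(C1 + z^2)
 h(z) = sqrt(C1 + z^2)


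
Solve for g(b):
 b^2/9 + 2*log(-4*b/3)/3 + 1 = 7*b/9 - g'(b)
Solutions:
 g(b) = C1 - b^3/27 + 7*b^2/18 - 2*b*log(-b)/3 + b*(-2*log(2) - 1/3 + 2*log(6)/3)


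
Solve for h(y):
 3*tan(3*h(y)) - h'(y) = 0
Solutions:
 h(y) = -asin(C1*exp(9*y))/3 + pi/3
 h(y) = asin(C1*exp(9*y))/3


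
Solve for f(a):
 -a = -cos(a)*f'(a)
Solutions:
 f(a) = C1 + Integral(a/cos(a), a)


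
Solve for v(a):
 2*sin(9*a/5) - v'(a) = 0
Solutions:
 v(a) = C1 - 10*cos(9*a/5)/9


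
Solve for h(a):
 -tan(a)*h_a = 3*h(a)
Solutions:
 h(a) = C1/sin(a)^3


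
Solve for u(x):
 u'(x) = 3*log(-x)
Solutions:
 u(x) = C1 + 3*x*log(-x) - 3*x


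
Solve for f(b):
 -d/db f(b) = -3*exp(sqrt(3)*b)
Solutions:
 f(b) = C1 + sqrt(3)*exp(sqrt(3)*b)


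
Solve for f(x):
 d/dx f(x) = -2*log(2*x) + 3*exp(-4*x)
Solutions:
 f(x) = C1 - 2*x*log(x) + 2*x*(1 - log(2)) - 3*exp(-4*x)/4


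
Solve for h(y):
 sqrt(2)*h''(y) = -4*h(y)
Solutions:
 h(y) = C1*sin(2^(3/4)*y) + C2*cos(2^(3/4)*y)


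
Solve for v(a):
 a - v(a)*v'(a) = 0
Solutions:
 v(a) = -sqrt(C1 + a^2)
 v(a) = sqrt(C1 + a^2)


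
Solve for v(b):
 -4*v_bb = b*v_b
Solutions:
 v(b) = C1 + C2*erf(sqrt(2)*b/4)


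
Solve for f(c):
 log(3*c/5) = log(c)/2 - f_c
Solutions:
 f(c) = C1 - c*log(c)/2 + c/2 + c*log(5/3)


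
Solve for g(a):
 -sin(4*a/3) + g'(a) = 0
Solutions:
 g(a) = C1 - 3*cos(4*a/3)/4


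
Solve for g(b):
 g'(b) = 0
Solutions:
 g(b) = C1


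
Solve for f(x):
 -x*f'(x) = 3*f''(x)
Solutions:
 f(x) = C1 + C2*erf(sqrt(6)*x/6)


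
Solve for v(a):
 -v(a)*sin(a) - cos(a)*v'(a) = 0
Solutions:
 v(a) = C1*cos(a)


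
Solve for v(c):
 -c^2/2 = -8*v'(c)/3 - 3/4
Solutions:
 v(c) = C1 + c^3/16 - 9*c/32


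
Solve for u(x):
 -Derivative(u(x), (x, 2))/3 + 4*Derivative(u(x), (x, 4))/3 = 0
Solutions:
 u(x) = C1 + C2*x + C3*exp(-x/2) + C4*exp(x/2)


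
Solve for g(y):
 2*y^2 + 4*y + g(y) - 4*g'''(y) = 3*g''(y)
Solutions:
 g(y) = C1*exp(-y*((4*sqrt(3) + 7)^(-1/3) + 2 + (4*sqrt(3) + 7)^(1/3))/8)*sin(sqrt(3)*y*(-(4*sqrt(3) + 7)^(1/3) + (4*sqrt(3) + 7)^(-1/3))/8) + C2*exp(-y*((4*sqrt(3) + 7)^(-1/3) + 2 + (4*sqrt(3) + 7)^(1/3))/8)*cos(sqrt(3)*y*(-(4*sqrt(3) + 7)^(1/3) + (4*sqrt(3) + 7)^(-1/3))/8) + C3*exp(y*(-1 + (4*sqrt(3) + 7)^(-1/3) + (4*sqrt(3) + 7)^(1/3))/4) - 2*y^2 - 4*y - 12


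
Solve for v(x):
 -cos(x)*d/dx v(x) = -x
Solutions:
 v(x) = C1 + Integral(x/cos(x), x)


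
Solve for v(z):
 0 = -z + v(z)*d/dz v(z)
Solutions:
 v(z) = -sqrt(C1 + z^2)
 v(z) = sqrt(C1 + z^2)


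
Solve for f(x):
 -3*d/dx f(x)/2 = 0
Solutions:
 f(x) = C1


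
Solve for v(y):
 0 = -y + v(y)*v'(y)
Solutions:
 v(y) = -sqrt(C1 + y^2)
 v(y) = sqrt(C1 + y^2)


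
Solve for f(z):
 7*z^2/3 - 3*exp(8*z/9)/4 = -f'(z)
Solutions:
 f(z) = C1 - 7*z^3/9 + 27*exp(8*z/9)/32


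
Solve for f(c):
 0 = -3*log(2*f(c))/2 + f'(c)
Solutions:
 -2*Integral(1/(log(_y) + log(2)), (_y, f(c)))/3 = C1 - c


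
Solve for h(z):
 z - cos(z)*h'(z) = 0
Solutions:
 h(z) = C1 + Integral(z/cos(z), z)


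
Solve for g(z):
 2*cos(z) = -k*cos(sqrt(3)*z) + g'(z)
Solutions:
 g(z) = C1 + sqrt(3)*k*sin(sqrt(3)*z)/3 + 2*sin(z)


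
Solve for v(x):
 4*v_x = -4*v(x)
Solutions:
 v(x) = C1*exp(-x)


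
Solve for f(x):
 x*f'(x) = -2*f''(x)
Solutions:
 f(x) = C1 + C2*erf(x/2)


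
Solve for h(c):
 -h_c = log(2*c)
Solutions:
 h(c) = C1 - c*log(c) - c*log(2) + c


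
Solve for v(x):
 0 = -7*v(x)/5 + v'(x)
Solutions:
 v(x) = C1*exp(7*x/5)


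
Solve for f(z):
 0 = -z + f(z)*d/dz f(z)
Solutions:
 f(z) = -sqrt(C1 + z^2)
 f(z) = sqrt(C1 + z^2)


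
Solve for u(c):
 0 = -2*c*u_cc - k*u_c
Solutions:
 u(c) = C1 + c^(1 - re(k)/2)*(C2*sin(log(c)*Abs(im(k))/2) + C3*cos(log(c)*im(k)/2))


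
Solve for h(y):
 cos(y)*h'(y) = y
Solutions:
 h(y) = C1 + Integral(y/cos(y), y)


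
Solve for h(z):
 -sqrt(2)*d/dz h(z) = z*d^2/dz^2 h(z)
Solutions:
 h(z) = C1 + C2*z^(1 - sqrt(2))


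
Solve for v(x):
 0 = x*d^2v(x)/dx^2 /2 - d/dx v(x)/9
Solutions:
 v(x) = C1 + C2*x^(11/9)


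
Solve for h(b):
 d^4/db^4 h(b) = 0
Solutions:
 h(b) = C1 + C2*b + C3*b^2 + C4*b^3


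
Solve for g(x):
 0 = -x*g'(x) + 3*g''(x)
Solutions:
 g(x) = C1 + C2*erfi(sqrt(6)*x/6)


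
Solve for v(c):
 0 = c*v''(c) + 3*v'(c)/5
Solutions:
 v(c) = C1 + C2*c^(2/5)


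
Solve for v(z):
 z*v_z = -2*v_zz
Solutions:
 v(z) = C1 + C2*erf(z/2)


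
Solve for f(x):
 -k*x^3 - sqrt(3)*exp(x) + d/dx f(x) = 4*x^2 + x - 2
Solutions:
 f(x) = C1 + k*x^4/4 + 4*x^3/3 + x^2/2 - 2*x + sqrt(3)*exp(x)


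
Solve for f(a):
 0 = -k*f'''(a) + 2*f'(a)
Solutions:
 f(a) = C1 + C2*exp(-sqrt(2)*a*sqrt(1/k)) + C3*exp(sqrt(2)*a*sqrt(1/k))


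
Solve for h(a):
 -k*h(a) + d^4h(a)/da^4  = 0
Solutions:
 h(a) = C1*exp(-a*k^(1/4)) + C2*exp(a*k^(1/4)) + C3*exp(-I*a*k^(1/4)) + C4*exp(I*a*k^(1/4))


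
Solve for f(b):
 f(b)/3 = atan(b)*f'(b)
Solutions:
 f(b) = C1*exp(Integral(1/atan(b), b)/3)


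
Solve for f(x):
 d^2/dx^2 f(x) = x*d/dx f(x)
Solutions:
 f(x) = C1 + C2*erfi(sqrt(2)*x/2)


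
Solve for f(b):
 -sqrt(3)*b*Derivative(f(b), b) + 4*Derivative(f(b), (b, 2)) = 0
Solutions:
 f(b) = C1 + C2*erfi(sqrt(2)*3^(1/4)*b/4)


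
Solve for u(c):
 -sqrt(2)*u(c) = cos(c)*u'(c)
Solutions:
 u(c) = C1*(sin(c) - 1)^(sqrt(2)/2)/(sin(c) + 1)^(sqrt(2)/2)


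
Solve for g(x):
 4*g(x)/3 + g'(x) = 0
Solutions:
 g(x) = C1*exp(-4*x/3)


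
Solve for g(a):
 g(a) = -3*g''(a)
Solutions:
 g(a) = C1*sin(sqrt(3)*a/3) + C2*cos(sqrt(3)*a/3)


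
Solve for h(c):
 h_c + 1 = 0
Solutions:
 h(c) = C1 - c


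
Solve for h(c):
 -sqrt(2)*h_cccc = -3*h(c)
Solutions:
 h(c) = C1*exp(-2^(7/8)*3^(1/4)*c/2) + C2*exp(2^(7/8)*3^(1/4)*c/2) + C3*sin(2^(7/8)*3^(1/4)*c/2) + C4*cos(2^(7/8)*3^(1/4)*c/2)


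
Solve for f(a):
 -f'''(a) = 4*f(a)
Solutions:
 f(a) = C3*exp(-2^(2/3)*a) + (C1*sin(2^(2/3)*sqrt(3)*a/2) + C2*cos(2^(2/3)*sqrt(3)*a/2))*exp(2^(2/3)*a/2)


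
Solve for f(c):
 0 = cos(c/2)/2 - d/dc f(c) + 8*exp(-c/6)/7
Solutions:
 f(c) = C1 + sin(c/2) - 48*exp(-c/6)/7


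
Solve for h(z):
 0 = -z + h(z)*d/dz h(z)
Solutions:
 h(z) = -sqrt(C1 + z^2)
 h(z) = sqrt(C1 + z^2)


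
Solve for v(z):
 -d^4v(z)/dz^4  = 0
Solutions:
 v(z) = C1 + C2*z + C3*z^2 + C4*z^3


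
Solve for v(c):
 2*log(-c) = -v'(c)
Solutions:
 v(c) = C1 - 2*c*log(-c) + 2*c


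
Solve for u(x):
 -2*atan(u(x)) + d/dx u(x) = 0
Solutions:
 Integral(1/atan(_y), (_y, u(x))) = C1 + 2*x


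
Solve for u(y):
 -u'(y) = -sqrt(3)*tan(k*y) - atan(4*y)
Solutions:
 u(y) = C1 + y*atan(4*y) + sqrt(3)*Piecewise((-log(cos(k*y))/k, Ne(k, 0)), (0, True)) - log(16*y^2 + 1)/8


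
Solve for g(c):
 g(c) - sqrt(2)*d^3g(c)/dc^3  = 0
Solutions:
 g(c) = C3*exp(2^(5/6)*c/2) + (C1*sin(2^(5/6)*sqrt(3)*c/4) + C2*cos(2^(5/6)*sqrt(3)*c/4))*exp(-2^(5/6)*c/4)


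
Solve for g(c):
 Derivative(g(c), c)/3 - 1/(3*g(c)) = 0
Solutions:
 g(c) = -sqrt(C1 + 2*c)
 g(c) = sqrt(C1 + 2*c)


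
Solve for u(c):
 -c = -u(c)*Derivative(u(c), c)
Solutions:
 u(c) = -sqrt(C1 + c^2)
 u(c) = sqrt(C1 + c^2)


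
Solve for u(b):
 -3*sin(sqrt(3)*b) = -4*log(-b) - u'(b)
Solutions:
 u(b) = C1 - 4*b*log(-b) + 4*b - sqrt(3)*cos(sqrt(3)*b)


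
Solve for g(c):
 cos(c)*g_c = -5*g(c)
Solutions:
 g(c) = C1*sqrt(sin(c) - 1)*(sin(c)^2 - 2*sin(c) + 1)/(sqrt(sin(c) + 1)*(sin(c)^2 + 2*sin(c) + 1))


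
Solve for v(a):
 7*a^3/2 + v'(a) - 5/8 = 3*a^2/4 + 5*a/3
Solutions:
 v(a) = C1 - 7*a^4/8 + a^3/4 + 5*a^2/6 + 5*a/8


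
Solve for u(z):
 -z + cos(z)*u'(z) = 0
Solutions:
 u(z) = C1 + Integral(z/cos(z), z)


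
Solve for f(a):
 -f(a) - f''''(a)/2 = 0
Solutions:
 f(a) = (C1*sin(2^(3/4)*a/2) + C2*cos(2^(3/4)*a/2))*exp(-2^(3/4)*a/2) + (C3*sin(2^(3/4)*a/2) + C4*cos(2^(3/4)*a/2))*exp(2^(3/4)*a/2)


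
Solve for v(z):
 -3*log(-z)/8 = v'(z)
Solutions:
 v(z) = C1 - 3*z*log(-z)/8 + 3*z/8


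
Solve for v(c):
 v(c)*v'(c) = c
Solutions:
 v(c) = -sqrt(C1 + c^2)
 v(c) = sqrt(C1 + c^2)


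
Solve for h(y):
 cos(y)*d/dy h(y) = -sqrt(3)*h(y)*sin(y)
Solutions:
 h(y) = C1*cos(y)^(sqrt(3))


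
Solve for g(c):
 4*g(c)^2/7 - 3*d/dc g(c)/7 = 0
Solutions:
 g(c) = -3/(C1 + 4*c)


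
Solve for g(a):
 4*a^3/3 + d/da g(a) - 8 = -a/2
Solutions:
 g(a) = C1 - a^4/3 - a^2/4 + 8*a


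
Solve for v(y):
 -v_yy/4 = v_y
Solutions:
 v(y) = C1 + C2*exp(-4*y)


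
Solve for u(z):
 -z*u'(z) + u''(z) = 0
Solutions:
 u(z) = C1 + C2*erfi(sqrt(2)*z/2)


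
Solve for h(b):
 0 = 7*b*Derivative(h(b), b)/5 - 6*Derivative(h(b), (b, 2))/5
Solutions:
 h(b) = C1 + C2*erfi(sqrt(21)*b/6)


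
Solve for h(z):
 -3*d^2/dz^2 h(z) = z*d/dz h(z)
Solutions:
 h(z) = C1 + C2*erf(sqrt(6)*z/6)


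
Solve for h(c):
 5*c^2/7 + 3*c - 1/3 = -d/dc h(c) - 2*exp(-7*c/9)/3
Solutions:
 h(c) = C1 - 5*c^3/21 - 3*c^2/2 + c/3 + 6*exp(-7*c/9)/7


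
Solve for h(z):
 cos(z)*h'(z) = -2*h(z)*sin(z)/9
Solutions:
 h(z) = C1*cos(z)^(2/9)


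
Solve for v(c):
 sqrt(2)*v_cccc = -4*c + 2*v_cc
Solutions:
 v(c) = C1 + C2*c + C3*exp(-2^(1/4)*c) + C4*exp(2^(1/4)*c) + c^3/3


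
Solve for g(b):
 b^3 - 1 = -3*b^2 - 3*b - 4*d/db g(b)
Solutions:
 g(b) = C1 - b^4/16 - b^3/4 - 3*b^2/8 + b/4


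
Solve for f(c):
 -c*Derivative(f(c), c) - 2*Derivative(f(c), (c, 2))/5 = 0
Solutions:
 f(c) = C1 + C2*erf(sqrt(5)*c/2)


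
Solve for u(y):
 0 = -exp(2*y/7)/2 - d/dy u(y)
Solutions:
 u(y) = C1 - 7*exp(2*y/7)/4


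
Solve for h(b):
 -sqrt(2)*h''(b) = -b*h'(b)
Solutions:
 h(b) = C1 + C2*erfi(2^(1/4)*b/2)


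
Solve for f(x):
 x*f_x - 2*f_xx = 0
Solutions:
 f(x) = C1 + C2*erfi(x/2)


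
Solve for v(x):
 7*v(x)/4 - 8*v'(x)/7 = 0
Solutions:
 v(x) = C1*exp(49*x/32)


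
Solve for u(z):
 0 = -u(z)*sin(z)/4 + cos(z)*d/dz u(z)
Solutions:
 u(z) = C1/cos(z)^(1/4)


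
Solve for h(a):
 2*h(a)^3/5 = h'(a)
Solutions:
 h(a) = -sqrt(10)*sqrt(-1/(C1 + 2*a))/2
 h(a) = sqrt(10)*sqrt(-1/(C1 + 2*a))/2


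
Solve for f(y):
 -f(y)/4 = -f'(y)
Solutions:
 f(y) = C1*exp(y/4)


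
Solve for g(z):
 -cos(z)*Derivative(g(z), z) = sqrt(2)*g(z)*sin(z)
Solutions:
 g(z) = C1*cos(z)^(sqrt(2))


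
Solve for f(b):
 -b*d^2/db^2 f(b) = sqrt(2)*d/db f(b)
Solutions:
 f(b) = C1 + C2*b^(1 - sqrt(2))


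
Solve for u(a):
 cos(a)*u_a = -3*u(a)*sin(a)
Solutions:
 u(a) = C1*cos(a)^3


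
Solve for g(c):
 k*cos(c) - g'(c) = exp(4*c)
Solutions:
 g(c) = C1 + k*sin(c) - exp(4*c)/4


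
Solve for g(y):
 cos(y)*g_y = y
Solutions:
 g(y) = C1 + Integral(y/cos(y), y)


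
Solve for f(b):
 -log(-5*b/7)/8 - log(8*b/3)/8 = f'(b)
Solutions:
 f(b) = C1 - b*log(b)/4 + b*(-log(10) + 1/4 + log(52500000)/8 - I*pi/8)


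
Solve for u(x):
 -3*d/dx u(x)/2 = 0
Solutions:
 u(x) = C1
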